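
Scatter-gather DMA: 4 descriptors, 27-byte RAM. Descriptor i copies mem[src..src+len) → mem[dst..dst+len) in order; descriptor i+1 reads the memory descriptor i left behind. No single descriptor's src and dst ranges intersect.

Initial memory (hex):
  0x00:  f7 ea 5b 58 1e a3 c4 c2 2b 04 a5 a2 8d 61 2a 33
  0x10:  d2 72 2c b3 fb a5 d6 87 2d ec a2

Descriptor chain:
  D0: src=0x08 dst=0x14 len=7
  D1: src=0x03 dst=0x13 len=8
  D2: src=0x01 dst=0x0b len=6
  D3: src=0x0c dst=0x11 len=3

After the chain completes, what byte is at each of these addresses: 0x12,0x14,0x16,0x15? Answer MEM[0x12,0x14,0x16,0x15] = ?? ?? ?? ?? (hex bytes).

MEM[0x12,0x14,0x16,0x15] = 58 1e c4 a3

D0: mem[0x14..0x1a] <- [2b 04 a5 a2 8d 61 2a]
D1: mem[0x13..0x1a] <- [58 1e a3 c4 c2 2b 04 a5]
D2: mem[0x0b..0x10] <- [ea 5b 58 1e a3 c4]
D3: mem[0x11..0x13] <- [5b 58 1e]
query mem[0x12]=0x58, mem[0x14]=0x1e, mem[0x16]=0xc4, mem[0x15]=0xa3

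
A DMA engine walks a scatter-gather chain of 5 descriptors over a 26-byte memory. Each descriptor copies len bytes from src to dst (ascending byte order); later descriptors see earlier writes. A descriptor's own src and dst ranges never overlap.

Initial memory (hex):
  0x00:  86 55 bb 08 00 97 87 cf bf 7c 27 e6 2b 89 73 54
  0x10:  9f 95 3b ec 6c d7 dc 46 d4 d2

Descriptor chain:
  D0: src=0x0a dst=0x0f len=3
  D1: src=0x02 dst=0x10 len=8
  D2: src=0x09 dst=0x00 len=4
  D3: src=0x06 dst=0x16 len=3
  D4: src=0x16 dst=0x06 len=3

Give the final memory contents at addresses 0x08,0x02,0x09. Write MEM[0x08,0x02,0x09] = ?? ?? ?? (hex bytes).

MEM[0x08,0x02,0x09] = bf e6 7c

D0: mem[0x0f..0x11] <- [27 e6 2b]
D1: mem[0x10..0x17] <- [bb 08 00 97 87 cf bf 7c]
D2: mem[0x00..0x03] <- [7c 27 e6 2b]
D3: mem[0x16..0x18] <- [87 cf bf]
D4: mem[0x06..0x08] <- [87 cf bf]
query mem[0x08]=0xbf, mem[0x02]=0xe6, mem[0x09]=0x7c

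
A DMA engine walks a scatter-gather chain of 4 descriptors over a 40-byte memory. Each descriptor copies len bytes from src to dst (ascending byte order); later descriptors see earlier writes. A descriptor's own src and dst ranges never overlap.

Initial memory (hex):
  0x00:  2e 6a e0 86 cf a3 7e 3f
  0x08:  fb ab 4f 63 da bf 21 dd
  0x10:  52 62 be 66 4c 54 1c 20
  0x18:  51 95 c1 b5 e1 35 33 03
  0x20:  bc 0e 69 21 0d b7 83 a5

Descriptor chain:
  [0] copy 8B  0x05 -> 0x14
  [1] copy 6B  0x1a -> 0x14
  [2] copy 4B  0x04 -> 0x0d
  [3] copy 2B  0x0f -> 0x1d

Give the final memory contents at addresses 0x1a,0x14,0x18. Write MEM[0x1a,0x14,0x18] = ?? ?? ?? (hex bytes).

[0] 0x05->0x14 len=8 : a3 7e 3f fb ab 4f 63 da
[1] 0x1a->0x14 len=6 : 63 da e1 35 33 03
[2] 0x04->0x0d len=4 : cf a3 7e 3f
[3] 0x0f->0x1d len=2 : 7e 3f
query mem[0x1a]=0x63, mem[0x14]=0x63, mem[0x18]=0x33

MEM[0x1a,0x14,0x18] = 63 63 33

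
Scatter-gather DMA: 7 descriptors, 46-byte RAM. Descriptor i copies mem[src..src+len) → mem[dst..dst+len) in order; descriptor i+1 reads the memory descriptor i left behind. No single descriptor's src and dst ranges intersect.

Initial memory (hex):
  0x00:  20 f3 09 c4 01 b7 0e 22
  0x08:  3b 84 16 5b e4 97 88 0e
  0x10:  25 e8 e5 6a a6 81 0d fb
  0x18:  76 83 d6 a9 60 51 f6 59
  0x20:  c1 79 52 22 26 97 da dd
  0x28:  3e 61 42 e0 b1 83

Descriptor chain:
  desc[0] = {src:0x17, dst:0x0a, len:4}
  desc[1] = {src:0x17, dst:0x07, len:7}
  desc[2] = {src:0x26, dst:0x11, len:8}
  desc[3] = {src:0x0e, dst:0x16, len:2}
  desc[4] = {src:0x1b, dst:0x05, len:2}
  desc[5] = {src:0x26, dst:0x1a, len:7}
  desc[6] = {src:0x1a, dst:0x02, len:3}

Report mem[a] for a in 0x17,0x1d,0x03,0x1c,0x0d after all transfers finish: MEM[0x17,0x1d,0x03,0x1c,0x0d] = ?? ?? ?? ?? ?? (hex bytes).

[0] 0x17->0x0a len=4 : fb 76 83 d6
[1] 0x17->0x07 len=7 : fb 76 83 d6 a9 60 51
[2] 0x26->0x11 len=8 : da dd 3e 61 42 e0 b1 83
[3] 0x0e->0x16 len=2 : 88 0e
[4] 0x1b->0x05 len=2 : a9 60
[5] 0x26->0x1a len=7 : da dd 3e 61 42 e0 b1
[6] 0x1a->0x02 len=3 : da dd 3e
query mem[0x17]=0x0e, mem[0x1d]=0x61, mem[0x03]=0xdd, mem[0x1c]=0x3e, mem[0x0d]=0x51

MEM[0x17,0x1d,0x03,0x1c,0x0d] = 0e 61 dd 3e 51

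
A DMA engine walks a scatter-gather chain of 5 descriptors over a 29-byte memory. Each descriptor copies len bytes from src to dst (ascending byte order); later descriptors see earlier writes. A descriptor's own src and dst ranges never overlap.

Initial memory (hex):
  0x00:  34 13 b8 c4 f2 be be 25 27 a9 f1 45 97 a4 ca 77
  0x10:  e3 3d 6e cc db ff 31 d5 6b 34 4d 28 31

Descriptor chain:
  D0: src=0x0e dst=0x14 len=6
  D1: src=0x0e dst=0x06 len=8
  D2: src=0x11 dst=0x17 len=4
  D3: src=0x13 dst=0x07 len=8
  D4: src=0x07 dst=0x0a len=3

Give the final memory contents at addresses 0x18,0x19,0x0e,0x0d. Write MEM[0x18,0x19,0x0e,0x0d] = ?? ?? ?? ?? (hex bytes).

MEM[0x18,0x19,0x0e,0x0d] = 6e cc ca cc

  after D0: wrote 6B at 0x14 = ca77e33d6ecc
  after D1: wrote 8B at 0x06 = ca77e33d6eccca77
  after D2: wrote 4B at 0x17 = 3d6eccca
  after D3: wrote 8B at 0x07 = ccca77e33d6eccca
  after D4: wrote 3B at 0x0a = ccca77
query mem[0x18]=0x6e, mem[0x19]=0xcc, mem[0x0e]=0xca, mem[0x0d]=0xcc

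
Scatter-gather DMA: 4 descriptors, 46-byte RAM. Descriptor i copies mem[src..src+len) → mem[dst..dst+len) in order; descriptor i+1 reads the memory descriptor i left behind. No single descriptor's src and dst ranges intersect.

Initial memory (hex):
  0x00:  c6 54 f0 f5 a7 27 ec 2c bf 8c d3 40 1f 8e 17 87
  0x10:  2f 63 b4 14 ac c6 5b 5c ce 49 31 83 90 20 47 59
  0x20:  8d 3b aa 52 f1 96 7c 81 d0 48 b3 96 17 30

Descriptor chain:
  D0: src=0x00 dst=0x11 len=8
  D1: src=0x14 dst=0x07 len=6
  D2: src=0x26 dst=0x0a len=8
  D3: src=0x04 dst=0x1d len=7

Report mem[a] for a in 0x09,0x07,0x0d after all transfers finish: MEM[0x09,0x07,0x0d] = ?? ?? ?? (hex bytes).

  after D0: wrote 8B at 0x11 = c654f0f5a727ec2c
  after D1: wrote 6B at 0x07 = f5a727ec2c49
  after D2: wrote 8B at 0x0a = 7c81d048b3961730
  after D3: wrote 7B at 0x1d = a727ecf5a7277c
query mem[0x09]=0x27, mem[0x07]=0xf5, mem[0x0d]=0x48

MEM[0x09,0x07,0x0d] = 27 f5 48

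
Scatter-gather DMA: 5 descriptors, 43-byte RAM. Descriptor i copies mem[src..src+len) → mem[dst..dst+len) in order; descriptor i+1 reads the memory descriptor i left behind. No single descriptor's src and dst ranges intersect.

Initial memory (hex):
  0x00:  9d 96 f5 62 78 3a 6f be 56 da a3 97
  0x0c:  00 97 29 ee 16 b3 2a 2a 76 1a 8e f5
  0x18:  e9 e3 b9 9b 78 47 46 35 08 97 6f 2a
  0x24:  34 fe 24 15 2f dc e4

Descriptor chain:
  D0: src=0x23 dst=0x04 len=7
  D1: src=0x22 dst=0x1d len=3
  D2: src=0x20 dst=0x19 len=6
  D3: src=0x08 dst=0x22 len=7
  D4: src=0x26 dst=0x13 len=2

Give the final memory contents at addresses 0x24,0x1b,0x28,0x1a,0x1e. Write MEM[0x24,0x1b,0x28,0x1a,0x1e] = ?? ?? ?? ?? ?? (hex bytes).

D0: mem[0x04..0x0a] <- [2a 34 fe 24 15 2f dc]
D1: mem[0x1d..0x1f] <- [6f 2a 34]
D2: mem[0x19..0x1e] <- [08 97 6f 2a 34 fe]
D3: mem[0x22..0x28] <- [15 2f dc 97 00 97 29]
D4: mem[0x13..0x14] <- [00 97]
query mem[0x24]=0xdc, mem[0x1b]=0x6f, mem[0x28]=0x29, mem[0x1a]=0x97, mem[0x1e]=0xfe

MEM[0x24,0x1b,0x28,0x1a,0x1e] = dc 6f 29 97 fe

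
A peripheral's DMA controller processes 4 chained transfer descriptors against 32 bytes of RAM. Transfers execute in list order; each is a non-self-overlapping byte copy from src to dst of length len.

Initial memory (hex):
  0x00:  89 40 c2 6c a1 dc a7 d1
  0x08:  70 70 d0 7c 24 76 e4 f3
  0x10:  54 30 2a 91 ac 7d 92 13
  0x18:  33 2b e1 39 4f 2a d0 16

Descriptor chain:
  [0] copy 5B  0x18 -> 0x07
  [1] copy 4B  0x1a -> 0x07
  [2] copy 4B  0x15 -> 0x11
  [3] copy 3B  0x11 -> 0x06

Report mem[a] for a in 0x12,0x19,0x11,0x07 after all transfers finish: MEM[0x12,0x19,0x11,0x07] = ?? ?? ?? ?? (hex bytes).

MEM[0x12,0x19,0x11,0x07] = 92 2b 7d 92

  after D0: wrote 5B at 0x07 = 332be1394f
  after D1: wrote 4B at 0x07 = e1394f2a
  after D2: wrote 4B at 0x11 = 7d921333
  after D3: wrote 3B at 0x06 = 7d9213
query mem[0x12]=0x92, mem[0x19]=0x2b, mem[0x11]=0x7d, mem[0x07]=0x92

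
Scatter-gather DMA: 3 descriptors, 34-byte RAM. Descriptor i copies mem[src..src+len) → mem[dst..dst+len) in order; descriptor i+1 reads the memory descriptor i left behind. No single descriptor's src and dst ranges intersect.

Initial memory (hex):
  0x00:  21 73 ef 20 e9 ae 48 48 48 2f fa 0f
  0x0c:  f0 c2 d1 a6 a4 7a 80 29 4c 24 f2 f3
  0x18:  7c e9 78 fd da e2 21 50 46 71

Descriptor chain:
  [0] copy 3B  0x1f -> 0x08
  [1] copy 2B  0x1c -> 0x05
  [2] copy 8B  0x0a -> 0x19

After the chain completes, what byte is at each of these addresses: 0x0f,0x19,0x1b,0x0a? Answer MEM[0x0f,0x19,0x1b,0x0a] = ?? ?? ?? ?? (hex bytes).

MEM[0x0f,0x19,0x1b,0x0a] = a6 71 f0 71

[0] 0x1f->0x08 len=3 : 50 46 71
[1] 0x1c->0x05 len=2 : da e2
[2] 0x0a->0x19 len=8 : 71 0f f0 c2 d1 a6 a4 7a
query mem[0x0f]=0xa6, mem[0x19]=0x71, mem[0x1b]=0xf0, mem[0x0a]=0x71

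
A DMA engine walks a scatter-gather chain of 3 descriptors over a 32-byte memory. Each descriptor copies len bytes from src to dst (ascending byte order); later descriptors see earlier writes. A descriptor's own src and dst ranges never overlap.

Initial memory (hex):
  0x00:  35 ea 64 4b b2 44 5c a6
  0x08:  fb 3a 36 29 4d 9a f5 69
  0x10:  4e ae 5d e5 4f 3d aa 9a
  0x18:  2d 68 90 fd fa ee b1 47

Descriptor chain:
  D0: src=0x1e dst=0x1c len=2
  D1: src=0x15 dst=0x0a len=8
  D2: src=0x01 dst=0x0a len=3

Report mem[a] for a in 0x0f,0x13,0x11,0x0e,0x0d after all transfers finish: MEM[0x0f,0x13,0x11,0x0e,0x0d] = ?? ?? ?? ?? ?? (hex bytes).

MEM[0x0f,0x13,0x11,0x0e,0x0d] = 90 e5 b1 68 2d

  after D0: wrote 2B at 0x1c = b147
  after D1: wrote 8B at 0x0a = 3daa9a2d6890fdb1
  after D2: wrote 3B at 0x0a = ea644b
query mem[0x0f]=0x90, mem[0x13]=0xe5, mem[0x11]=0xb1, mem[0x0e]=0x68, mem[0x0d]=0x2d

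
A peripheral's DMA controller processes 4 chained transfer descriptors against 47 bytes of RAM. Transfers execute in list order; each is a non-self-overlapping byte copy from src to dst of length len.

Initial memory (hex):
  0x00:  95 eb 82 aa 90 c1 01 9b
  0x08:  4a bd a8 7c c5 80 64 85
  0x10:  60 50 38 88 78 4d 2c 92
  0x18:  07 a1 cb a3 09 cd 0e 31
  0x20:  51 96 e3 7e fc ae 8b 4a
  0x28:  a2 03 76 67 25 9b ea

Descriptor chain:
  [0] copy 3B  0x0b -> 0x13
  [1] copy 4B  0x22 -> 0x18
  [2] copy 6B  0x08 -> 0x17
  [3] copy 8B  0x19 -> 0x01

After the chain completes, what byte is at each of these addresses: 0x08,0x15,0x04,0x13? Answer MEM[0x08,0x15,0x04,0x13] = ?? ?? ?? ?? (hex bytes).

[0] 0x0b->0x13 len=3 : 7c c5 80
[1] 0x22->0x18 len=4 : e3 7e fc ae
[2] 0x08->0x17 len=6 : 4a bd a8 7c c5 80
[3] 0x19->0x01 len=8 : a8 7c c5 80 cd 0e 31 51
query mem[0x08]=0x51, mem[0x15]=0x80, mem[0x04]=0x80, mem[0x13]=0x7c

MEM[0x08,0x15,0x04,0x13] = 51 80 80 7c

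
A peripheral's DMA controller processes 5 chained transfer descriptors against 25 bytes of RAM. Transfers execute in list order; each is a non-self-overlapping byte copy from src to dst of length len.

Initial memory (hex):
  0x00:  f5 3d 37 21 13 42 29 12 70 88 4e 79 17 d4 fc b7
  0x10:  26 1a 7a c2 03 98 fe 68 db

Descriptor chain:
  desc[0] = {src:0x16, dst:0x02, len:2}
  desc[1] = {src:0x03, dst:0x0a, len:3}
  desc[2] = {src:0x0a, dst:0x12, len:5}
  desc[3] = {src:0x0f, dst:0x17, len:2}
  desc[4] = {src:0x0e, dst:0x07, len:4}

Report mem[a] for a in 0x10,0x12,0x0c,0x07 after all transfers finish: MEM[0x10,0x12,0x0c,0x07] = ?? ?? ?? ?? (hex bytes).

D0: mem[0x02..0x03] <- [fe 68]
D1: mem[0x0a..0x0c] <- [68 13 42]
D2: mem[0x12..0x16] <- [68 13 42 d4 fc]
D3: mem[0x17..0x18] <- [b7 26]
D4: mem[0x07..0x0a] <- [fc b7 26 1a]
query mem[0x10]=0x26, mem[0x12]=0x68, mem[0x0c]=0x42, mem[0x07]=0xfc

MEM[0x10,0x12,0x0c,0x07] = 26 68 42 fc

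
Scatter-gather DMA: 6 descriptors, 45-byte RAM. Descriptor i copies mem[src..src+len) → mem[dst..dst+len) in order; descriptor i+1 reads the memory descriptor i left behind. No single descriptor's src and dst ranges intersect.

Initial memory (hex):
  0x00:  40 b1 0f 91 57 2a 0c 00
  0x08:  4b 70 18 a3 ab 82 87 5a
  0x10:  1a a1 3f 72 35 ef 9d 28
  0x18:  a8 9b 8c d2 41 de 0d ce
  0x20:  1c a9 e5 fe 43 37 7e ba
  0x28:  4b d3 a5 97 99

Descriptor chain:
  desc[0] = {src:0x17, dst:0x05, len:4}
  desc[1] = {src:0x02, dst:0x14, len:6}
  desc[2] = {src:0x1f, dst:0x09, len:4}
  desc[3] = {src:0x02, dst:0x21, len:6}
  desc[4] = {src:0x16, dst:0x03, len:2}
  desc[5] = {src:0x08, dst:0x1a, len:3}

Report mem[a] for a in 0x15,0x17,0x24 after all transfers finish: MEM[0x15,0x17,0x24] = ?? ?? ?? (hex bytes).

D0: mem[0x05..0x08] <- [28 a8 9b 8c]
D1: mem[0x14..0x19] <- [0f 91 57 28 a8 9b]
D2: mem[0x09..0x0c] <- [ce 1c a9 e5]
D3: mem[0x21..0x26] <- [0f 91 57 28 a8 9b]
D4: mem[0x03..0x04] <- [57 28]
D5: mem[0x1a..0x1c] <- [8c ce 1c]
query mem[0x15]=0x91, mem[0x17]=0x28, mem[0x24]=0x28

MEM[0x15,0x17,0x24] = 91 28 28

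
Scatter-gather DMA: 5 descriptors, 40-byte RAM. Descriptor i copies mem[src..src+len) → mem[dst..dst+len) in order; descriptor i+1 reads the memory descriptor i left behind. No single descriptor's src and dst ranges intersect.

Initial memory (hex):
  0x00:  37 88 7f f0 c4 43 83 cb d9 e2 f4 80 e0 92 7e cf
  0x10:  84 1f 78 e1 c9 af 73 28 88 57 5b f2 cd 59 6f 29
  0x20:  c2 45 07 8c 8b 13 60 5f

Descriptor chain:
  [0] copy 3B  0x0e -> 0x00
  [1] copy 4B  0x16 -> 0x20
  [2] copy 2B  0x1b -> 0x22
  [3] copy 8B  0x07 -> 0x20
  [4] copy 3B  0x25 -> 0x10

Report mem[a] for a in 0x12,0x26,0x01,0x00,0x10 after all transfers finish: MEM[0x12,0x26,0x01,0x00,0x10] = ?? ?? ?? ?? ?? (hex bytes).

MEM[0x12,0x26,0x01,0x00,0x10] = 7e 92 cf 7e e0

#0 dst[0x00+3] := {0x7e,0xcf,0x84}
#1 dst[0x20+4] := {0x73,0x28,0x88,0x57}
#2 dst[0x22+2] := {0xf2,0xcd}
#3 dst[0x20+8] := {0xcb,0xd9,0xe2,0xf4,0x80,0xe0,0x92,0x7e}
#4 dst[0x10+3] := {0xe0,0x92,0x7e}
query mem[0x12]=0x7e, mem[0x26]=0x92, mem[0x01]=0xcf, mem[0x00]=0x7e, mem[0x10]=0xe0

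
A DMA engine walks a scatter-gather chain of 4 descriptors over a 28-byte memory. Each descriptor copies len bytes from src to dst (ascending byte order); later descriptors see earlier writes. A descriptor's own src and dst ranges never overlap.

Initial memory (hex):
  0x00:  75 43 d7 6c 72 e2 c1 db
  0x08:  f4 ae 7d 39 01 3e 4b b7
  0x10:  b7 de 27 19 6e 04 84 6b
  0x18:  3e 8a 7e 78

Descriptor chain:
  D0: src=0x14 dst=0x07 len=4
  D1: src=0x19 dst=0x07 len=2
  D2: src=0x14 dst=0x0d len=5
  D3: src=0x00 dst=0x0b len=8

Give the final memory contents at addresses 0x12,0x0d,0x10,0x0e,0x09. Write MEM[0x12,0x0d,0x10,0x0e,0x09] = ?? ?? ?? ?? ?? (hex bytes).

  after D0: wrote 4B at 0x07 = 6e04846b
  after D1: wrote 2B at 0x07 = 8a7e
  after D2: wrote 5B at 0x0d = 6e04846b3e
  after D3: wrote 8B at 0x0b = 7543d76c72e2c18a
query mem[0x12]=0x8a, mem[0x0d]=0xd7, mem[0x10]=0xe2, mem[0x0e]=0x6c, mem[0x09]=0x84

MEM[0x12,0x0d,0x10,0x0e,0x09] = 8a d7 e2 6c 84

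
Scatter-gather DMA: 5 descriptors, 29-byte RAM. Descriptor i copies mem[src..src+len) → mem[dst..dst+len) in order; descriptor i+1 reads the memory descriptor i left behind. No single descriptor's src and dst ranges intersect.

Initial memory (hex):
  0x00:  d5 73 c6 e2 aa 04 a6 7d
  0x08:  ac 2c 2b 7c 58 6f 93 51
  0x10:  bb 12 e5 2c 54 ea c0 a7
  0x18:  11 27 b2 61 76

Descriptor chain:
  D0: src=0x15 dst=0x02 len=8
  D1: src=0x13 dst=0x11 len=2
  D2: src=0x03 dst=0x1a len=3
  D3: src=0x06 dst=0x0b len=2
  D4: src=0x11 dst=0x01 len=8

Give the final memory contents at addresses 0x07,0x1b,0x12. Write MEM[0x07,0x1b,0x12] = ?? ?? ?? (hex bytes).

[0] 0x15->0x02 len=8 : ea c0 a7 11 27 b2 61 76
[1] 0x13->0x11 len=2 : 2c 54
[2] 0x03->0x1a len=3 : c0 a7 11
[3] 0x06->0x0b len=2 : 27 b2
[4] 0x11->0x01 len=8 : 2c 54 2c 54 ea c0 a7 11
query mem[0x07]=0xa7, mem[0x1b]=0xa7, mem[0x12]=0x54

MEM[0x07,0x1b,0x12] = a7 a7 54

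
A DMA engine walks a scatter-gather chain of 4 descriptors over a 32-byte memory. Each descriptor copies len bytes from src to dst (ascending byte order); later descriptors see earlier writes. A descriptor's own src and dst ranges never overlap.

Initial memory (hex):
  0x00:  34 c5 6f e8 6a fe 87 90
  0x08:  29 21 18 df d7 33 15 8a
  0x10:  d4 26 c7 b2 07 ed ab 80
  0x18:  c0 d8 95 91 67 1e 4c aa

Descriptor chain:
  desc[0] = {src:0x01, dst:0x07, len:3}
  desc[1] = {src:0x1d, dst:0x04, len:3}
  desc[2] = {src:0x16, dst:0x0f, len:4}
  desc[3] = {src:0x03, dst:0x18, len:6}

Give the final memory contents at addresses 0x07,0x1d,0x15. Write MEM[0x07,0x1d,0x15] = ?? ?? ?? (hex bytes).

#0 dst[0x07+3] := {0xc5,0x6f,0xe8}
#1 dst[0x04+3] := {0x1e,0x4c,0xaa}
#2 dst[0x0f+4] := {0xab,0x80,0xc0,0xd8}
#3 dst[0x18+6] := {0xe8,0x1e,0x4c,0xaa,0xc5,0x6f}
query mem[0x07]=0xc5, mem[0x1d]=0x6f, mem[0x15]=0xed

MEM[0x07,0x1d,0x15] = c5 6f ed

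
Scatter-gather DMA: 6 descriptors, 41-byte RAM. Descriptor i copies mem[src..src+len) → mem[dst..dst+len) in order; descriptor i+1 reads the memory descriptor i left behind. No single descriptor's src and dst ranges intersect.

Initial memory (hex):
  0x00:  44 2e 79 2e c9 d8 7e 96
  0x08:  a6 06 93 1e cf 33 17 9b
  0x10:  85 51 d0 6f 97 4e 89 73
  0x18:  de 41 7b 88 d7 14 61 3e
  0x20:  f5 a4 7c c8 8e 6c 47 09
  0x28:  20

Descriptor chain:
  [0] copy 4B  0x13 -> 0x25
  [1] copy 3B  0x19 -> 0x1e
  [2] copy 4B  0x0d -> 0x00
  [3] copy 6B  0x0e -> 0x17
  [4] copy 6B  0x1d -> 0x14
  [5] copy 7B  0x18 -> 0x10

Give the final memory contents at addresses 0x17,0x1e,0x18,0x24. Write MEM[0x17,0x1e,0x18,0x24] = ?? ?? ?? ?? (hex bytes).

MEM[0x17,0x1e,0x18,0x24] = 88 41 a4 8e

  after D0: wrote 4B at 0x25 = 6f974e89
  after D1: wrote 3B at 0x1e = 417b88
  after D2: wrote 4B at 0x00 = 33179b85
  after D3: wrote 6B at 0x17 = 179b8551d06f
  after D4: wrote 6B at 0x14 = 14417b88a47c
  after D5: wrote 7B at 0x10 = a47c51d06f1441
query mem[0x17]=0x88, mem[0x1e]=0x41, mem[0x18]=0xa4, mem[0x24]=0x8e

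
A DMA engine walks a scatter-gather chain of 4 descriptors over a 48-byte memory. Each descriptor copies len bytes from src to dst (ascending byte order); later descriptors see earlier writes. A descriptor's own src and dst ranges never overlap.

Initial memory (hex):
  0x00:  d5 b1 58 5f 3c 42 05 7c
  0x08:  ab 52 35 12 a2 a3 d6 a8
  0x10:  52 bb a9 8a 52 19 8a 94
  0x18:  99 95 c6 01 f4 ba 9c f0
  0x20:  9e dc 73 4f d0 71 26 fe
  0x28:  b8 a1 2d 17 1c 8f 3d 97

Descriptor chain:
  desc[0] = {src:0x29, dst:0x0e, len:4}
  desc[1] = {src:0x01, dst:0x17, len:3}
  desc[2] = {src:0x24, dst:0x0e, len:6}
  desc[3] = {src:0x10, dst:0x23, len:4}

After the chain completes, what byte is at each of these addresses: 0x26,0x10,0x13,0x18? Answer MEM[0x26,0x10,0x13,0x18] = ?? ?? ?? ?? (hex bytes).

MEM[0x26,0x10,0x13,0x18] = a1 26 a1 58

D0: mem[0x0e..0x11] <- [a1 2d 17 1c]
D1: mem[0x17..0x19] <- [b1 58 5f]
D2: mem[0x0e..0x13] <- [d0 71 26 fe b8 a1]
D3: mem[0x23..0x26] <- [26 fe b8 a1]
query mem[0x26]=0xa1, mem[0x10]=0x26, mem[0x13]=0xa1, mem[0x18]=0x58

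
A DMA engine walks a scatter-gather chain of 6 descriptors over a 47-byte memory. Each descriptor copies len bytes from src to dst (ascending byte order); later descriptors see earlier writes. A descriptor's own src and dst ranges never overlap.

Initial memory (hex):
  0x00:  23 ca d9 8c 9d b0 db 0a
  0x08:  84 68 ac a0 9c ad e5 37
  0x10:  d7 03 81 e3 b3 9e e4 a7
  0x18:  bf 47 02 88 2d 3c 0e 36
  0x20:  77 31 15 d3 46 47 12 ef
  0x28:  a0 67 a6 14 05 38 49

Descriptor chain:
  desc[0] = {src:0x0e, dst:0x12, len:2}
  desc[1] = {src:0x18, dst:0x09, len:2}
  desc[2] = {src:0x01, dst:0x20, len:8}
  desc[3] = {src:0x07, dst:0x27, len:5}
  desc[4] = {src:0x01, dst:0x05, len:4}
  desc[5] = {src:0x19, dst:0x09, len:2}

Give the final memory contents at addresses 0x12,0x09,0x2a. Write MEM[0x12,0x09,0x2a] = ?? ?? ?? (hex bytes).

MEM[0x12,0x09,0x2a] = e5 47 47

D0: mem[0x12..0x13] <- [e5 37]
D1: mem[0x09..0x0a] <- [bf 47]
D2: mem[0x20..0x27] <- [ca d9 8c 9d b0 db 0a 84]
D3: mem[0x27..0x2b] <- [0a 84 bf 47 a0]
D4: mem[0x05..0x08] <- [ca d9 8c 9d]
D5: mem[0x09..0x0a] <- [47 02]
query mem[0x12]=0xe5, mem[0x09]=0x47, mem[0x2a]=0x47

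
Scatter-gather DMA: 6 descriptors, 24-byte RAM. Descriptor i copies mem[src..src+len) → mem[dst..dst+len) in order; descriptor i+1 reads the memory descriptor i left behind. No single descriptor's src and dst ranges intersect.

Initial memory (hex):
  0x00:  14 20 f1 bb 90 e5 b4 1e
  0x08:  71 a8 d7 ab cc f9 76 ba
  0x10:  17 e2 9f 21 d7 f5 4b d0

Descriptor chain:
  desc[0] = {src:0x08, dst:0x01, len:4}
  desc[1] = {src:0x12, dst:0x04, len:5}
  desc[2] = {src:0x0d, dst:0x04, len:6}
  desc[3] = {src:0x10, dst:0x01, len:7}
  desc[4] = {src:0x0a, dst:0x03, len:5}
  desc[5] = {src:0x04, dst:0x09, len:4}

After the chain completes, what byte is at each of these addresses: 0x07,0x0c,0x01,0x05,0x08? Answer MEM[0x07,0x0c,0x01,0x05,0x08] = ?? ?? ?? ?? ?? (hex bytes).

[0] 0x08->0x01 len=4 : 71 a8 d7 ab
[1] 0x12->0x04 len=5 : 9f 21 d7 f5 4b
[2] 0x0d->0x04 len=6 : f9 76 ba 17 e2 9f
[3] 0x10->0x01 len=7 : 17 e2 9f 21 d7 f5 4b
[4] 0x0a->0x03 len=5 : d7 ab cc f9 76
[5] 0x04->0x09 len=4 : ab cc f9 76
query mem[0x07]=0x76, mem[0x0c]=0x76, mem[0x01]=0x17, mem[0x05]=0xcc, mem[0x08]=0xe2

MEM[0x07,0x0c,0x01,0x05,0x08] = 76 76 17 cc e2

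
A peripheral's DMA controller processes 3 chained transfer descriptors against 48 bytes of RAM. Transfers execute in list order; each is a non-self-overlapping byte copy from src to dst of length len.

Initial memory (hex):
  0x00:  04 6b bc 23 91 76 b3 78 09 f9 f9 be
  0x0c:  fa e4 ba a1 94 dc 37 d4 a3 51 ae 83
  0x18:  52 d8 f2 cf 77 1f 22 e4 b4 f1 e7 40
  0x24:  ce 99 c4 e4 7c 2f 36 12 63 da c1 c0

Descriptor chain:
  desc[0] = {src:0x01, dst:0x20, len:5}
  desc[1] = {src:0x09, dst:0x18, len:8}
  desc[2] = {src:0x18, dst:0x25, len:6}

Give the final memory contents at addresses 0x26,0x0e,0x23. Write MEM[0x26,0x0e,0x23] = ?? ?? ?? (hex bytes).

MEM[0x26,0x0e,0x23] = f9 ba 91

D0: mem[0x20..0x24] <- [6b bc 23 91 76]
D1: mem[0x18..0x1f] <- [f9 f9 be fa e4 ba a1 94]
D2: mem[0x25..0x2a] <- [f9 f9 be fa e4 ba]
query mem[0x26]=0xf9, mem[0x0e]=0xba, mem[0x23]=0x91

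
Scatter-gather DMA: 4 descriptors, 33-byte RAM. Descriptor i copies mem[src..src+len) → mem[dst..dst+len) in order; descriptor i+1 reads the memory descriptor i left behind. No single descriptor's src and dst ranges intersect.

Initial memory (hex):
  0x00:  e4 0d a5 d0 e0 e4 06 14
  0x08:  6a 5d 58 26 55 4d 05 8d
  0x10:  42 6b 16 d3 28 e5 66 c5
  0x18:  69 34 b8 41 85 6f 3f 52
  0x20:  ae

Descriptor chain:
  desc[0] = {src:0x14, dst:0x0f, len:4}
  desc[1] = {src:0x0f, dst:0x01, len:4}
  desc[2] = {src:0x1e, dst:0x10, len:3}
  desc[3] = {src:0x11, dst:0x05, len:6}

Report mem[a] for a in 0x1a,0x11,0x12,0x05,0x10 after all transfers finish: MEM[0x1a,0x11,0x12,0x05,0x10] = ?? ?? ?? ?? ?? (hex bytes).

MEM[0x1a,0x11,0x12,0x05,0x10] = b8 52 ae 52 3f

#0 dst[0x0f+4] := {0x28,0xe5,0x66,0xc5}
#1 dst[0x01+4] := {0x28,0xe5,0x66,0xc5}
#2 dst[0x10+3] := {0x3f,0x52,0xae}
#3 dst[0x05+6] := {0x52,0xae,0xd3,0x28,0xe5,0x66}
query mem[0x1a]=0xb8, mem[0x11]=0x52, mem[0x12]=0xae, mem[0x05]=0x52, mem[0x10]=0x3f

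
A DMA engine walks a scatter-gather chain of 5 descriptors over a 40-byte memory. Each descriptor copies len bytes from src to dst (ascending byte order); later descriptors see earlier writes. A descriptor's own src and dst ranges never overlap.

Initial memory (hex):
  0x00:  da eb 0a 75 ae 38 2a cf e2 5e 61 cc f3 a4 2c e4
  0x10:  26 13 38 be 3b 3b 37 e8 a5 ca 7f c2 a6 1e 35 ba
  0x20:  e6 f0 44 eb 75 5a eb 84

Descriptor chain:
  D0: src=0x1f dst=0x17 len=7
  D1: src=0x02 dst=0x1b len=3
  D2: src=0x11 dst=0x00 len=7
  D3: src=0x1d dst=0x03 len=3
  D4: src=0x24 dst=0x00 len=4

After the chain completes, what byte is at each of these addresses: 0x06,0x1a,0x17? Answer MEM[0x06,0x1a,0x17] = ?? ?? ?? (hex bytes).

MEM[0x06,0x1a,0x17] = ba 44 ba

  after D0: wrote 7B at 0x17 = bae6f044eb755a
  after D1: wrote 3B at 0x1b = 0a75ae
  after D2: wrote 7B at 0x00 = 1338be3b3b37ba
  after D3: wrote 3B at 0x03 = ae35ba
  after D4: wrote 4B at 0x00 = 755aeb84
query mem[0x06]=0xba, mem[0x1a]=0x44, mem[0x17]=0xba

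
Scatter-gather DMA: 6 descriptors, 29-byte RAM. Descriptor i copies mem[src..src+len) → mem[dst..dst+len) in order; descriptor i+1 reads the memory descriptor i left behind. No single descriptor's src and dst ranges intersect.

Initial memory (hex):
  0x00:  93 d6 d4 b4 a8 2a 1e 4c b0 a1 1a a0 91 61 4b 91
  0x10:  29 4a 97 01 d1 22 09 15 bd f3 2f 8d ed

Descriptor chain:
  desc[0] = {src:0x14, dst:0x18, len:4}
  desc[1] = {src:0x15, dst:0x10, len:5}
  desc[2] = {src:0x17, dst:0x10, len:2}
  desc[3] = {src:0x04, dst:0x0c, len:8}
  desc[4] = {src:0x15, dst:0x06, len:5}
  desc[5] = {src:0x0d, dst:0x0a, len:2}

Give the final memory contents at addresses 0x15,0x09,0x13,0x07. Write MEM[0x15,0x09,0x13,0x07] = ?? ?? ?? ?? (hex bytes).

MEM[0x15,0x09,0x13,0x07] = 22 d1 a0 09

  after D0: wrote 4B at 0x18 = d1220915
  after D1: wrote 5B at 0x10 = 220915d122
  after D2: wrote 2B at 0x10 = 15d1
  after D3: wrote 8B at 0x0c = a82a1e4cb0a11aa0
  after D4: wrote 5B at 0x06 = 220915d122
  after D5: wrote 2B at 0x0a = 2a1e
query mem[0x15]=0x22, mem[0x09]=0xd1, mem[0x13]=0xa0, mem[0x07]=0x09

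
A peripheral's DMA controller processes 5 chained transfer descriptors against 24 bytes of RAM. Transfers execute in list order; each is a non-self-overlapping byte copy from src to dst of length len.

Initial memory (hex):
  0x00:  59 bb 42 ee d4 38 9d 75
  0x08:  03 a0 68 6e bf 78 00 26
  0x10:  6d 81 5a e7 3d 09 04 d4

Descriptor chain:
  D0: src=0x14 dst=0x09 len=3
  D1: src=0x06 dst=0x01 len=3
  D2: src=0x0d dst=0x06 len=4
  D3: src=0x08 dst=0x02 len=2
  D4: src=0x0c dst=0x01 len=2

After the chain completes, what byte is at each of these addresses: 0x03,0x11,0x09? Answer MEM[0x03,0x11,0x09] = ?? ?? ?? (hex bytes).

#0 dst[0x09+3] := {0x3d,0x09,0x04}
#1 dst[0x01+3] := {0x9d,0x75,0x03}
#2 dst[0x06+4] := {0x78,0x00,0x26,0x6d}
#3 dst[0x02+2] := {0x26,0x6d}
#4 dst[0x01+2] := {0xbf,0x78}
query mem[0x03]=0x6d, mem[0x11]=0x81, mem[0x09]=0x6d

MEM[0x03,0x11,0x09] = 6d 81 6d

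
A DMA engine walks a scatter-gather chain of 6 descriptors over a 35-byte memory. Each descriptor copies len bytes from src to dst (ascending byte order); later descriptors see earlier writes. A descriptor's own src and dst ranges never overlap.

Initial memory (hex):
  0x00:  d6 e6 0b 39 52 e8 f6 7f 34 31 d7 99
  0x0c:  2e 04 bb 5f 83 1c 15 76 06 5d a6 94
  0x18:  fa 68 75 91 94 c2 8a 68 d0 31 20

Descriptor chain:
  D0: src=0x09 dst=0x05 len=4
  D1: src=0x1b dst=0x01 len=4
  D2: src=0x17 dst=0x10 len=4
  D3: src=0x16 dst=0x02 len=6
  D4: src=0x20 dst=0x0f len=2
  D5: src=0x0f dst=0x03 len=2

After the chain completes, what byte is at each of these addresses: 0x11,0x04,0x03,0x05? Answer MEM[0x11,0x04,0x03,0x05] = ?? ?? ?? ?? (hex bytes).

MEM[0x11,0x04,0x03,0x05] = fa 31 d0 68

  after D0: wrote 4B at 0x05 = 31d7992e
  after D1: wrote 4B at 0x01 = 9194c28a
  after D2: wrote 4B at 0x10 = 94fa6875
  after D3: wrote 6B at 0x02 = a694fa687591
  after D4: wrote 2B at 0x0f = d031
  after D5: wrote 2B at 0x03 = d031
query mem[0x11]=0xfa, mem[0x04]=0x31, mem[0x03]=0xd0, mem[0x05]=0x68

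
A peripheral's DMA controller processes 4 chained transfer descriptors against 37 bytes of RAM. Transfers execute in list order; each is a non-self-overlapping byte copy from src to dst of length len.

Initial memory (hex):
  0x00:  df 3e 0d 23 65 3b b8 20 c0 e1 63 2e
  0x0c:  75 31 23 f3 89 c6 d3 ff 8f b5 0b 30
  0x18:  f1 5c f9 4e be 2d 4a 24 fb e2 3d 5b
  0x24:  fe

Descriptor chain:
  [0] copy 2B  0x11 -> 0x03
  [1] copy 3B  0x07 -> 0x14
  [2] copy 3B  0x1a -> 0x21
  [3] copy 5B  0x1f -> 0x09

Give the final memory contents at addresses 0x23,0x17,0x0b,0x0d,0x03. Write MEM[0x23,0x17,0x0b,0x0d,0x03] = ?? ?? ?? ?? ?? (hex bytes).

  after D0: wrote 2B at 0x03 = c6d3
  after D1: wrote 3B at 0x14 = 20c0e1
  after D2: wrote 3B at 0x21 = f94ebe
  after D3: wrote 5B at 0x09 = 24fbf94ebe
query mem[0x23]=0xbe, mem[0x17]=0x30, mem[0x0b]=0xf9, mem[0x0d]=0xbe, mem[0x03]=0xc6

MEM[0x23,0x17,0x0b,0x0d,0x03] = be 30 f9 be c6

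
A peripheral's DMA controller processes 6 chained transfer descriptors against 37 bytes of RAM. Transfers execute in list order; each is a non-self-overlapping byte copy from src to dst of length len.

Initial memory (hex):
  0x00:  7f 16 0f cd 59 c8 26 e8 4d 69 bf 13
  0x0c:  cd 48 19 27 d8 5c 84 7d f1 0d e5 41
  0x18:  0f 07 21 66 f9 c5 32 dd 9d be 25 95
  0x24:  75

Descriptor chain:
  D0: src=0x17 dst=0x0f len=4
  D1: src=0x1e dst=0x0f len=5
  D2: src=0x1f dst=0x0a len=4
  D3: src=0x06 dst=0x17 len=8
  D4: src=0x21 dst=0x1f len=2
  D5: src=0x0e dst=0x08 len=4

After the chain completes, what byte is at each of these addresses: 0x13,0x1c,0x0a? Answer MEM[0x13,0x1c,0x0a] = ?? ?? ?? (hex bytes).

MEM[0x13,0x1c,0x0a] = 25 9d dd

[0] 0x17->0x0f len=4 : 41 0f 07 21
[1] 0x1e->0x0f len=5 : 32 dd 9d be 25
[2] 0x1f->0x0a len=4 : dd 9d be 25
[3] 0x06->0x17 len=8 : 26 e8 4d 69 dd 9d be 25
[4] 0x21->0x1f len=2 : be 25
[5] 0x0e->0x08 len=4 : 19 32 dd 9d
query mem[0x13]=0x25, mem[0x1c]=0x9d, mem[0x0a]=0xdd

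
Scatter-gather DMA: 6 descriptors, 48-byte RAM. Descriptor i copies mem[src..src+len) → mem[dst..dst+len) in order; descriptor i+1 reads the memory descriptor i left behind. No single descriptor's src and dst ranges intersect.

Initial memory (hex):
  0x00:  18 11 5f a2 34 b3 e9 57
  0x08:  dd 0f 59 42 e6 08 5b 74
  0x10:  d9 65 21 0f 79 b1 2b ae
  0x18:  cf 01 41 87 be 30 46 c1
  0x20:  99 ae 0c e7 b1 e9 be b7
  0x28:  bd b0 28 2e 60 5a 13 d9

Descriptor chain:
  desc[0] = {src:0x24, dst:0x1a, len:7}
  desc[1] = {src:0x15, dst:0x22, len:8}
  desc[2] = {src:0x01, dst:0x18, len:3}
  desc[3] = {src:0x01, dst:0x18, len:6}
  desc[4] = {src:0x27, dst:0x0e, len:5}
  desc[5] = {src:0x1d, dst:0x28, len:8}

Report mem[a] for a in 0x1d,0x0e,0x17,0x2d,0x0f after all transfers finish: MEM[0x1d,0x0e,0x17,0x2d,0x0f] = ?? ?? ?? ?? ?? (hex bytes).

#0 dst[0x1a+7] := {0xb1,0xe9,0xbe,0xb7,0xbd,0xb0,0x28}
#1 dst[0x22+8] := {0xb1,0x2b,0xae,0xcf,0x01,0xb1,0xe9,0xbe}
#2 dst[0x18+3] := {0x11,0x5f,0xa2}
#3 dst[0x18+6] := {0x11,0x5f,0xa2,0x34,0xb3,0xe9}
#4 dst[0x0e+5] := {0xb1,0xe9,0xbe,0x28,0x2e}
#5 dst[0x28+8] := {0xe9,0xbd,0xb0,0x28,0xae,0xb1,0x2b,0xae}
query mem[0x1d]=0xe9, mem[0x0e]=0xb1, mem[0x17]=0xae, mem[0x2d]=0xb1, mem[0x0f]=0xe9

MEM[0x1d,0x0e,0x17,0x2d,0x0f] = e9 b1 ae b1 e9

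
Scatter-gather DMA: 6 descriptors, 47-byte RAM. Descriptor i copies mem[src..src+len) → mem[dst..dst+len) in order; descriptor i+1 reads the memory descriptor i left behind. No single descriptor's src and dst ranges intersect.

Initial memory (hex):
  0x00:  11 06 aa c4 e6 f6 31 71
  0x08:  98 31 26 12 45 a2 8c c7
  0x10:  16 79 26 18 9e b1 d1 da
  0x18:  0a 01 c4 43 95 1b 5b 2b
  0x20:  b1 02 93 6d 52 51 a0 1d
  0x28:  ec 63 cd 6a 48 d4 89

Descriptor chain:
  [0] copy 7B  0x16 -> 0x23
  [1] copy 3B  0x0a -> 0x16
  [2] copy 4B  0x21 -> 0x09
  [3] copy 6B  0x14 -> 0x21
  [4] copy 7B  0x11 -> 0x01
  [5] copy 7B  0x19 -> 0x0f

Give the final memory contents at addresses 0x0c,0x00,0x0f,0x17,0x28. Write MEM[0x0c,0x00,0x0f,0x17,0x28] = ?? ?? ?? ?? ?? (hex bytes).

MEM[0x0c,0x00,0x0f,0x17,0x28] = da 11 01 12 43

#0 dst[0x23+7] := {0xd1,0xda,0x0a,0x01,0xc4,0x43,0x95}
#1 dst[0x16+3] := {0x26,0x12,0x45}
#2 dst[0x09+4] := {0x02,0x93,0xd1,0xda}
#3 dst[0x21+6] := {0x9e,0xb1,0x26,0x12,0x45,0x01}
#4 dst[0x01+7] := {0x79,0x26,0x18,0x9e,0xb1,0x26,0x12}
#5 dst[0x0f+7] := {0x01,0xc4,0x43,0x95,0x1b,0x5b,0x2b}
query mem[0x0c]=0xda, mem[0x00]=0x11, mem[0x0f]=0x01, mem[0x17]=0x12, mem[0x28]=0x43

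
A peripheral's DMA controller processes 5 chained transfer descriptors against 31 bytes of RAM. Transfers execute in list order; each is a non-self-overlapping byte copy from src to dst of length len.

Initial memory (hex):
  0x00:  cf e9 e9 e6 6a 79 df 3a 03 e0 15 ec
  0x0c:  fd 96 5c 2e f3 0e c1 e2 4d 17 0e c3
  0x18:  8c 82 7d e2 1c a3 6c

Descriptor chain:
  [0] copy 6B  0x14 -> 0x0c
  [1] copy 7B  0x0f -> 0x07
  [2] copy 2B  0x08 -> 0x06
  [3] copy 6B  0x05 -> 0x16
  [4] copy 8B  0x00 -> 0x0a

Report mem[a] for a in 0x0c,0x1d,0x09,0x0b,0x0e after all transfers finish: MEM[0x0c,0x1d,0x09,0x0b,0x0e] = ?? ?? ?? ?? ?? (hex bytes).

#0 dst[0x0c+6] := {0x4d,0x17,0x0e,0xc3,0x8c,0x82}
#1 dst[0x07+7] := {0xc3,0x8c,0x82,0xc1,0xe2,0x4d,0x17}
#2 dst[0x06+2] := {0x8c,0x82}
#3 dst[0x16+6] := {0x79,0x8c,0x82,0x8c,0x82,0xc1}
#4 dst[0x0a+8] := {0xcf,0xe9,0xe9,0xe6,0x6a,0x79,0x8c,0x82}
query mem[0x0c]=0xe9, mem[0x1d]=0xa3, mem[0x09]=0x82, mem[0x0b]=0xe9, mem[0x0e]=0x6a

MEM[0x0c,0x1d,0x09,0x0b,0x0e] = e9 a3 82 e9 6a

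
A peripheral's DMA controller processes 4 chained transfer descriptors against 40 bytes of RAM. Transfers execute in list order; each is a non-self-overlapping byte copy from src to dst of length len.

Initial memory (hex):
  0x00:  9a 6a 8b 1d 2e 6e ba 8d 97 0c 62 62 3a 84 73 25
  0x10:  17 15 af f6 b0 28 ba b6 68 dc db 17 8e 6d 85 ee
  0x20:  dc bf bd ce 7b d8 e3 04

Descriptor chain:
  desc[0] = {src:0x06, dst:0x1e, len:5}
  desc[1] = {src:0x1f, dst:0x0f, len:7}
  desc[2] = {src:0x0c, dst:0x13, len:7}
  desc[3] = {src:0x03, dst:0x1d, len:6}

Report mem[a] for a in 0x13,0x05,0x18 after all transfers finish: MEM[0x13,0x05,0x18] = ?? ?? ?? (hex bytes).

MEM[0x13,0x05,0x18] = 3a 6e 0c

#0 dst[0x1e+5] := {0xba,0x8d,0x97,0x0c,0x62}
#1 dst[0x0f+7] := {0x8d,0x97,0x0c,0x62,0xce,0x7b,0xd8}
#2 dst[0x13+7] := {0x3a,0x84,0x73,0x8d,0x97,0x0c,0x62}
#3 dst[0x1d+6] := {0x1d,0x2e,0x6e,0xba,0x8d,0x97}
query mem[0x13]=0x3a, mem[0x05]=0x6e, mem[0x18]=0x0c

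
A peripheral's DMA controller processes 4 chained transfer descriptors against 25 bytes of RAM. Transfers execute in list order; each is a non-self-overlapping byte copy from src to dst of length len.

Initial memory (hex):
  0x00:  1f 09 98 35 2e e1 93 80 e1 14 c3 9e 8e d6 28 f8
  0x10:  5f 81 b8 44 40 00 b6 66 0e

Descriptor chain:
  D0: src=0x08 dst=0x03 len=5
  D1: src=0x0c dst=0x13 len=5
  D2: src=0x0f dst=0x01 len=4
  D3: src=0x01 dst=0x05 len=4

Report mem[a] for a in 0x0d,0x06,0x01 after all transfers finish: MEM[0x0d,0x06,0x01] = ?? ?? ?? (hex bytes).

  after D0: wrote 5B at 0x03 = e114c39e8e
  after D1: wrote 5B at 0x13 = 8ed628f85f
  after D2: wrote 4B at 0x01 = f85f81b8
  after D3: wrote 4B at 0x05 = f85f81b8
query mem[0x0d]=0xd6, mem[0x06]=0x5f, mem[0x01]=0xf8

MEM[0x0d,0x06,0x01] = d6 5f f8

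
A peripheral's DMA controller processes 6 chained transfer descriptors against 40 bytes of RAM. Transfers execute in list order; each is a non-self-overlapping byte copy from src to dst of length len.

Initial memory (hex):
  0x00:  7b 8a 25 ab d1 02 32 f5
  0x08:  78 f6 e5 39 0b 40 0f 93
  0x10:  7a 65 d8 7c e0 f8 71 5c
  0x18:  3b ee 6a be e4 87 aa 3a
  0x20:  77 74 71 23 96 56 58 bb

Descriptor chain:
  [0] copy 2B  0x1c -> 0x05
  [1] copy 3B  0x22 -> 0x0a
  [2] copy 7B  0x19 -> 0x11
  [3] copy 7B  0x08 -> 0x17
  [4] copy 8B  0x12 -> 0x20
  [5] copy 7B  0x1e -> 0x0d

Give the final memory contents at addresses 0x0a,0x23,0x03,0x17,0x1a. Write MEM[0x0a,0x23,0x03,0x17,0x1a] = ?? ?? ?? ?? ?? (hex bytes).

D0: mem[0x05..0x06] <- [e4 87]
D1: mem[0x0a..0x0c] <- [71 23 96]
D2: mem[0x11..0x17] <- [ee 6a be e4 87 aa 3a]
D3: mem[0x17..0x1d] <- [78 f6 71 23 96 40 0f]
D4: mem[0x20..0x27] <- [6a be e4 87 aa 78 f6 71]
D5: mem[0x0d..0x13] <- [aa 3a 6a be e4 87 aa]
query mem[0x0a]=0x71, mem[0x23]=0x87, mem[0x03]=0xab, mem[0x17]=0x78, mem[0x1a]=0x23

MEM[0x0a,0x23,0x03,0x17,0x1a] = 71 87 ab 78 23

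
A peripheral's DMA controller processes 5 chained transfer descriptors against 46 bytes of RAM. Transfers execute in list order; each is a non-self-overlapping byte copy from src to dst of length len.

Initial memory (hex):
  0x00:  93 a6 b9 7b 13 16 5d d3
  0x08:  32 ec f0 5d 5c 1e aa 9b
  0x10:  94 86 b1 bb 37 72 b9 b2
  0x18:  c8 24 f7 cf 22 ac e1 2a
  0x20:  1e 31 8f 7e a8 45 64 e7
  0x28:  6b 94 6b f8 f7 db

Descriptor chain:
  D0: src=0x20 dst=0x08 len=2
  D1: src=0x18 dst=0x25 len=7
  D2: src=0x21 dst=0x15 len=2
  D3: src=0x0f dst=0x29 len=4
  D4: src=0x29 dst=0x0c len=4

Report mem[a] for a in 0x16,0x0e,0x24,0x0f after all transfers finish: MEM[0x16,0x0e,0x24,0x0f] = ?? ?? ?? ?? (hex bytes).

#0 dst[0x08+2] := {0x1e,0x31}
#1 dst[0x25+7] := {0xc8,0x24,0xf7,0xcf,0x22,0xac,0xe1}
#2 dst[0x15+2] := {0x31,0x8f}
#3 dst[0x29+4] := {0x9b,0x94,0x86,0xb1}
#4 dst[0x0c+4] := {0x9b,0x94,0x86,0xb1}
query mem[0x16]=0x8f, mem[0x0e]=0x86, mem[0x24]=0xa8, mem[0x0f]=0xb1

MEM[0x16,0x0e,0x24,0x0f] = 8f 86 a8 b1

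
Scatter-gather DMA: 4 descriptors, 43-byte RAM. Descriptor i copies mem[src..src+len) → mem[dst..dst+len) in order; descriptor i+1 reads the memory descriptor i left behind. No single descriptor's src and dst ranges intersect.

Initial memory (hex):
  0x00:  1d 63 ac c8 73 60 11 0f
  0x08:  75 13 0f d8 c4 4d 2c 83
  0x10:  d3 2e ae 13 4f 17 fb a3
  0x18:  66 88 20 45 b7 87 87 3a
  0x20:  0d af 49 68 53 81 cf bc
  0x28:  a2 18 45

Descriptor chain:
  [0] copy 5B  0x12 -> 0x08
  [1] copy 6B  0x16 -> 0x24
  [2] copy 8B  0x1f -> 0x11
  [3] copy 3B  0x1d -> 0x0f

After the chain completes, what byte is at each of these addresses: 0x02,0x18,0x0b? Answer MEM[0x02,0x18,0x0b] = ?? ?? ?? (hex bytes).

MEM[0x02,0x18,0x0b] = ac 66 17

#0 dst[0x08+5] := {0xae,0x13,0x4f,0x17,0xfb}
#1 dst[0x24+6] := {0xfb,0xa3,0x66,0x88,0x20,0x45}
#2 dst[0x11+8] := {0x3a,0x0d,0xaf,0x49,0x68,0xfb,0xa3,0x66}
#3 dst[0x0f+3] := {0x87,0x87,0x3a}
query mem[0x02]=0xac, mem[0x18]=0x66, mem[0x0b]=0x17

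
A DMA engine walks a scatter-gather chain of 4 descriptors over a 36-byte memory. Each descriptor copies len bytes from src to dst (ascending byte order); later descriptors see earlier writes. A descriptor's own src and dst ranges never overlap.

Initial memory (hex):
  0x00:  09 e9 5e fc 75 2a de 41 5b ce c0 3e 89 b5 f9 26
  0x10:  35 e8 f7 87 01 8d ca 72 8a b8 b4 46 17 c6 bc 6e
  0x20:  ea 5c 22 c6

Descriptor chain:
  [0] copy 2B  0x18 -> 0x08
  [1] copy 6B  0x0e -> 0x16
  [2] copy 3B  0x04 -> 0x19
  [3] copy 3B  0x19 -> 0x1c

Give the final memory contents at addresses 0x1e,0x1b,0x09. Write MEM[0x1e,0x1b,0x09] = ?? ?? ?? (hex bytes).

D0: mem[0x08..0x09] <- [8a b8]
D1: mem[0x16..0x1b] <- [f9 26 35 e8 f7 87]
D2: mem[0x19..0x1b] <- [75 2a de]
D3: mem[0x1c..0x1e] <- [75 2a de]
query mem[0x1e]=0xde, mem[0x1b]=0xde, mem[0x09]=0xb8

MEM[0x1e,0x1b,0x09] = de de b8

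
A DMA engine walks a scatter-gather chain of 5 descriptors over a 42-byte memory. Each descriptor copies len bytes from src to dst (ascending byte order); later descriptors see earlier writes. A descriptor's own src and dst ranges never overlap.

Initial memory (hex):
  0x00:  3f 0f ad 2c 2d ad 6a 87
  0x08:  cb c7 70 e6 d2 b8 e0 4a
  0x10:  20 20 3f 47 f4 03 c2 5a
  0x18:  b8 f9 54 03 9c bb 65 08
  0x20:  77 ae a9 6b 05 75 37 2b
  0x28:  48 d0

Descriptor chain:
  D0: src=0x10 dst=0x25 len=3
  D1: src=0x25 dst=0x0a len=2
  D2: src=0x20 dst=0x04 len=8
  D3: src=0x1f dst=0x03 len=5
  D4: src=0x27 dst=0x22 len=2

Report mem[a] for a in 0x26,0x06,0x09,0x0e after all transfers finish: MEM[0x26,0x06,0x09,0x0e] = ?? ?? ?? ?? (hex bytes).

MEM[0x26,0x06,0x09,0x0e] = 20 a9 20 e0

#0 dst[0x25+3] := {0x20,0x20,0x3f}
#1 dst[0x0a+2] := {0x20,0x20}
#2 dst[0x04+8] := {0x77,0xae,0xa9,0x6b,0x05,0x20,0x20,0x3f}
#3 dst[0x03+5] := {0x08,0x77,0xae,0xa9,0x6b}
#4 dst[0x22+2] := {0x3f,0x48}
query mem[0x26]=0x20, mem[0x06]=0xa9, mem[0x09]=0x20, mem[0x0e]=0xe0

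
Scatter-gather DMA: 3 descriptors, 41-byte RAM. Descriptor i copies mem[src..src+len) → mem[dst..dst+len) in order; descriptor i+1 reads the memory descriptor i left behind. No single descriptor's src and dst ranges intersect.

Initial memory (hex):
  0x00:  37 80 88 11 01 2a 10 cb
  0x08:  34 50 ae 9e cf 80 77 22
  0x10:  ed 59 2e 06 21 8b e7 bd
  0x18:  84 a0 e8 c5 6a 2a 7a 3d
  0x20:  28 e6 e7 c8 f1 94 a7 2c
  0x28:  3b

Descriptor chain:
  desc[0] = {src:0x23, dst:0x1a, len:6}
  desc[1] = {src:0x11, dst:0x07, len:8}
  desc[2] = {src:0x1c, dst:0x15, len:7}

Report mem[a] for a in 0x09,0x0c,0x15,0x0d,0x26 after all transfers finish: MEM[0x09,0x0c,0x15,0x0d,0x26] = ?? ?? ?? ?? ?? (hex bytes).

MEM[0x09,0x0c,0x15,0x0d,0x26] = 06 e7 94 bd a7

#0 dst[0x1a+6] := {0xc8,0xf1,0x94,0xa7,0x2c,0x3b}
#1 dst[0x07+8] := {0x59,0x2e,0x06,0x21,0x8b,0xe7,0xbd,0x84}
#2 dst[0x15+7] := {0x94,0xa7,0x2c,0x3b,0x28,0xe6,0xe7}
query mem[0x09]=0x06, mem[0x0c]=0xe7, mem[0x15]=0x94, mem[0x0d]=0xbd, mem[0x26]=0xa7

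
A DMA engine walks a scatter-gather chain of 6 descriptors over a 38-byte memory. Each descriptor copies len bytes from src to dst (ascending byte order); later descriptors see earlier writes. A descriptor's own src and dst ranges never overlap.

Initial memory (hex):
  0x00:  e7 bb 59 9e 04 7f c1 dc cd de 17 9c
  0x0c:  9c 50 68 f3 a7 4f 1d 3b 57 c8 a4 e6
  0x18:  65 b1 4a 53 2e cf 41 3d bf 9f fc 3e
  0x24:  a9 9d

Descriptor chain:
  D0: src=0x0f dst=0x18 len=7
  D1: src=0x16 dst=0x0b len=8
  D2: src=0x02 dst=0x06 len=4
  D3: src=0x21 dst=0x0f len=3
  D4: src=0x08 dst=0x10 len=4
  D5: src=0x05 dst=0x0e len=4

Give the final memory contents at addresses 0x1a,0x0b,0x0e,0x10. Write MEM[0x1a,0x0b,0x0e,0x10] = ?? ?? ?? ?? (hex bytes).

D0: mem[0x18..0x1e] <- [f3 a7 4f 1d 3b 57 c8]
D1: mem[0x0b..0x12] <- [a4 e6 f3 a7 4f 1d 3b 57]
D2: mem[0x06..0x09] <- [59 9e 04 7f]
D3: mem[0x0f..0x11] <- [9f fc 3e]
D4: mem[0x10..0x13] <- [04 7f 17 a4]
D5: mem[0x0e..0x11] <- [7f 59 9e 04]
query mem[0x1a]=0x4f, mem[0x0b]=0xa4, mem[0x0e]=0x7f, mem[0x10]=0x9e

MEM[0x1a,0x0b,0x0e,0x10] = 4f a4 7f 9e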